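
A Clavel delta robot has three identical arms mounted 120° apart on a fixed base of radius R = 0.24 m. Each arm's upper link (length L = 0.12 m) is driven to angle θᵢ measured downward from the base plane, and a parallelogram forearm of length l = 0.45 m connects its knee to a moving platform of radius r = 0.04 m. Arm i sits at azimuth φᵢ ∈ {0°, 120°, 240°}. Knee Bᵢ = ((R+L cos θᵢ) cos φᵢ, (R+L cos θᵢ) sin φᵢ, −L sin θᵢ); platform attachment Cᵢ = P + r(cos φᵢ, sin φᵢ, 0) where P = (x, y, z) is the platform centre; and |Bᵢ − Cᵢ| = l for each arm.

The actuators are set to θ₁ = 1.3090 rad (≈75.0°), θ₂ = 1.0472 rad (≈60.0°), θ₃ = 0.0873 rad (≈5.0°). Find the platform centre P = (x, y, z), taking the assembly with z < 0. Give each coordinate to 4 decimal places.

φ1=0.0°: virtual centre (0.2311, 0.0000, -0.1159), radius l
arm 2 at φ=120.0°: (R−r)+L cos θ2 = 0.2600;  centre 2 = (-0.1300, 0.2252, -0.1039)
centre 3 = (0.3195·cos240.0°, 0.3195·sin240.0°, -0.0105) = (-0.1598, -0.2767, -0.0105)
subtract pairs → two planes through P
linear system: -0.7221x+0.4503y = 0.0116−0.0240z; -0.7817x+-0.5535y = 0.0354−0.2109z
Cramer: x(z) = -0.0297+0.1440z;  y(z) = -0.0220+0.1777z
quadratic in z: (1.0523)z²+(0.1489)z+(-0.1206)=0, √Δ=0.7278 → z ∈ {-0.4166, 0.2751}; z = -0.4166 (taking z<0)
x = -0.0897, y = -0.0960

(-0.0897, -0.0960, -0.4166)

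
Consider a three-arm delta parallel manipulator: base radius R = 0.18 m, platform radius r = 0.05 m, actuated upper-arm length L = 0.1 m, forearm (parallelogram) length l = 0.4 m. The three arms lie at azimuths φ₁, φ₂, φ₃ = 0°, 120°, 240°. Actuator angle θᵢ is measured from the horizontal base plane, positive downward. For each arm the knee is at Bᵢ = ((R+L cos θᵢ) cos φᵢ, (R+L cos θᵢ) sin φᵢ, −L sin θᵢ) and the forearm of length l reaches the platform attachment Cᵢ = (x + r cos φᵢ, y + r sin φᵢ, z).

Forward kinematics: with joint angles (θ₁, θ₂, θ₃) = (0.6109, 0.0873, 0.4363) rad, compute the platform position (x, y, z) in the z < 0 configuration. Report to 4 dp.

(-0.0408, 0.0340, -0.3656)

arm 1 at φ=0.0°: (R−r)+L cos θ1 = 0.2119;  centre 1 = (0.2119, 0.0000, -0.0574)
arm 2 at φ=120.0°: (R−r)+L cos θ2 = 0.2296;  centre 2 = (-0.1148, 0.1989, -0.0087)
arm 3 at φ=240.0°: (R−r)+L cos θ3 = 0.2206;  centre 3 = (-0.1103, -0.1911, -0.0423)
subtract pairs → two planes through P
plane₁₂: -0.6534x+0.3977y+0.0973z = 0.0046
det = 0.5060;  x = -0.0053+0.0972z,  y = 0.0029+-0.0849z
into |P−centre ₁|² = l²: 1.0167z² + 0.0720z + -0.1095 = 0;  Δ = 0.4506;  z = -0.3656 or 0.2947 → z<0 root = -0.3656
x = -0.0408, y = 0.0340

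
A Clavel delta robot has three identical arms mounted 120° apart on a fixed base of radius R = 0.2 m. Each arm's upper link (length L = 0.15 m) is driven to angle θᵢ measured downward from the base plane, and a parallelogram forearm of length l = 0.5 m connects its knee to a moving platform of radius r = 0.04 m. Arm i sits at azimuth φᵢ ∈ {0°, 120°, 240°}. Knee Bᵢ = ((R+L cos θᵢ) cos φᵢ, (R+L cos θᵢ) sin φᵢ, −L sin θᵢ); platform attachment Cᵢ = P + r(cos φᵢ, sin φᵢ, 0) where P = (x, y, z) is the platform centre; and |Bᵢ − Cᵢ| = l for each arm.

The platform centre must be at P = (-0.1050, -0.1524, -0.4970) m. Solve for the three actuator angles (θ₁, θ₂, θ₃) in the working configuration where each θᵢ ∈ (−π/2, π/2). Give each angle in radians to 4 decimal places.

θ₁ = 1.2221, θ₂ = 1.1347, θ₃ = 0.0874

φ1=0.0° → target in arm frame (-0.1050, -0.1524)
  A=0.2650, B=-0.4970, C=(l²−L²−A²−y'²−z²)/(2L)=-0.3765
  √(A²+B²)=0.5632;  θ1 = -1.0809+2.3030 ≈ 1.2221
rotate P by −φ2: (-0.0795, 0.1671, -0.4970)
  A cos θ + B sin θ = C:  0.2395·cos θ + -0.4970·sin θ = -0.3493
  √(A²+B²)=0.5517;  θ2 = -1.1218+2.2564 ≈ 1.1347
arm 3 (φ=240.0°): x'=0.1845, y'=-0.0147
  A=-0.0245, B=-0.4970, C=(l²−L²−A²−y'²−z²)/(2L)=-0.0678
  θ3 = atan2(B,A) + arccos(C/0.4976) = 0.0874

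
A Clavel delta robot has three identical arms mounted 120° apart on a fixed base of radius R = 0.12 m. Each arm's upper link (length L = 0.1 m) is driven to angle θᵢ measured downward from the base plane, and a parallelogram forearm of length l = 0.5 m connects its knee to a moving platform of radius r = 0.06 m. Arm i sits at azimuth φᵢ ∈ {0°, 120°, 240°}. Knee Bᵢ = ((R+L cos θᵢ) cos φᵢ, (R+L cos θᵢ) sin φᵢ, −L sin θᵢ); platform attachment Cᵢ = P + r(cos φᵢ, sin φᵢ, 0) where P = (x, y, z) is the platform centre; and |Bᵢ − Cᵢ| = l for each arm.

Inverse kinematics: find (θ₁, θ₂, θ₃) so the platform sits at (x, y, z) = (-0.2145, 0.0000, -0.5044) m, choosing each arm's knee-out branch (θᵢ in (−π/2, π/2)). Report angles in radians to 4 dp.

arm 1 (φ=0.0°): x'=-0.2145, y'=0.0000
  A=0.2745, B=-0.5044, C=(l²−L²−A²−y'²−z²)/(2L)=-0.4488
  θ1 = atan2(B,A) + arccos(C/0.5743) = 1.3956
φ2=120.0° → target in arm frame (0.1072, 0.1858)
  e−x'=-0.0472;  (l²−L²−(e−x')²−y'²−z²)/2L = -0.2558
  γ=atan2(-0.5044,-0.0472)=-1.6642;  ψ=arccos(-0.5049)=2.1001;  θ2=γ+ψ≈0.4359
arm 3 (φ=240.0°): x'=0.1073, y'=-0.1858
  A cos θ + B sin θ = C:  -0.0473·cos θ + -0.5044·sin θ = -0.2558
  θ3 = atan2(B,A) + arccos(C/0.5066) = 0.4359

θ₁ = 1.3956, θ₂ = 0.4359, θ₃ = 0.4359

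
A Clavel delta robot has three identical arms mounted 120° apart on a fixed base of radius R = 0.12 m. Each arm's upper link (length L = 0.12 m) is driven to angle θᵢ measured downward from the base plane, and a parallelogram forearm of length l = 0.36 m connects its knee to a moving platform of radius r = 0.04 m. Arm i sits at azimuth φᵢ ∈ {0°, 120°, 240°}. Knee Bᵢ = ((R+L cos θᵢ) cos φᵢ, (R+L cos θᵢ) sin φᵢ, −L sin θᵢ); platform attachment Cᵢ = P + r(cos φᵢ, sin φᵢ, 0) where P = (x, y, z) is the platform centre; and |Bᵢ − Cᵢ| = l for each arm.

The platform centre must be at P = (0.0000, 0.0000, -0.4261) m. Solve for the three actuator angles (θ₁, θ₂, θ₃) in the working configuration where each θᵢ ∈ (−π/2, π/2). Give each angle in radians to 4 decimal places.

rotate P by −φ1: (0.0000, 0.0000, -0.4261)
  e−x'=0.0800;  (l²−L²−(e−x')²−y'²−z²)/2L = -0.3032
  θ1 = atan2(B,A) + arccos(C/0.4335) = 0.9600
φ2=120.0° → target in arm frame (0.0000, 0.0000)
  A=0.0800, B=-0.4261, C=(l²−L²−A²−y'²−z²)/(2L)=-0.3032
  θ2 = atan2(B,A) + arccos(C/0.4335) = 0.9600
arm 3 (φ=240.0°): x'=0.0000, y'=0.0000
  e−x'=0.0800;  (l²−L²−(e−x')²−y'²−z²)/2L = -0.3032
  γ=atan2(-0.4261,0.0800)=-1.3852;  ψ=arccos(-0.6993)=2.3452;  θ3=γ+ψ≈0.9600

θ₁ = 0.9600, θ₂ = 0.9600, θ₃ = 0.9600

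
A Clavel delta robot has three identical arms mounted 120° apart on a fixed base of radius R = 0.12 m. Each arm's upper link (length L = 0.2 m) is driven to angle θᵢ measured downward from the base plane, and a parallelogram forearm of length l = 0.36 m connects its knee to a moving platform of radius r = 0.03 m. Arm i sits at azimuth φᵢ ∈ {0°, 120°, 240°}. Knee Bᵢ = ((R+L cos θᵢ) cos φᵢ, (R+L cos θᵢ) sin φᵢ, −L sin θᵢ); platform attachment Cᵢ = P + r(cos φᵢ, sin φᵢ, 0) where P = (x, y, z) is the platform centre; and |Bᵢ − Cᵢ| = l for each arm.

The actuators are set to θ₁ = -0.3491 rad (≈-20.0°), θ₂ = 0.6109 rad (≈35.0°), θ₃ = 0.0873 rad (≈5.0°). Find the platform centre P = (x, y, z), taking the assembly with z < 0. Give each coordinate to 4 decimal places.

φ1=0.0°: virtual centre (0.2779, 0.0000, 0.0684), radius l
arm 2 at φ=120.0°: (R−r)+L cos θ2 = 0.2538;  O2 = (-0.1269, 0.2198, -0.1147)
φ3=240.0°: virtual centre (-0.1446, -0.2505, -0.0174), radius l
subtract pairs → two planes through P
linear system: -0.8097x+0.4396y = -0.0043−-0.3663z; -0.8451x+-0.5010y = 0.0020−-0.1717z
Cramer: x(z) = 0.0016-0.3332z;  y(z) = -0.0068+0.2194z
into |P−O₁|² = l²: 1.1592z² + 0.0443z + -0.0485 = 0;  Δ = 0.2270;  z = -0.2246 or 0.1864 → z<0 root = -0.2246
x = 0.0765, y = -0.0561

(0.0765, -0.0561, -0.2246)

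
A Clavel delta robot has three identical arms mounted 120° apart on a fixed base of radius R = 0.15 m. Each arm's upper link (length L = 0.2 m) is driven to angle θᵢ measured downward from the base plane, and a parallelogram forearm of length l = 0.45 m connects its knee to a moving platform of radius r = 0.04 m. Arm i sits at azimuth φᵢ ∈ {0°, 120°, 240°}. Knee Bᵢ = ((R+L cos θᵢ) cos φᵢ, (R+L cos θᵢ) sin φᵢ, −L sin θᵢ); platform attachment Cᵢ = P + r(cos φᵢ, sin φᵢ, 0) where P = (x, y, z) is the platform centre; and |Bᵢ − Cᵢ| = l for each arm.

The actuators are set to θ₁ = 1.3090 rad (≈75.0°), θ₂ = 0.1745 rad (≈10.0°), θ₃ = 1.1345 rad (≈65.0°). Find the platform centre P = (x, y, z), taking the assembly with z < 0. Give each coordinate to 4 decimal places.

centre 1 = (0.1618·cos0.0°, 0.1618·sin0.0°, -0.1932) = (0.1618, 0.0000, -0.1932)
φ2=120.0°: virtual centre (-0.1535, 0.2658, -0.0347), radius l
arm 3 at φ=240.0°: ρ3 = 0.1945;  centre 3 = (-0.0973, -0.1685, -0.1813)
eliminate P² terms by subtracting sphere 1 from 2 and 3
[-0.6305 0.5317 0.3169]·P = 0.0319;  [-0.5180 -0.3369 0.0238]·P = 0.0072
Cramer: x(z) = -0.0299+0.2449z;  y(z) = 0.0246-0.3057z
quadratic in z: (1.1534)z²+(0.2775)z+(-0.1278)=0, √Δ=0.8166 → z ∈ {-0.4742, 0.2337}; z = -0.4742 (taking z<0)
x = -0.1460, y = 0.1696

(-0.1460, 0.1696, -0.4742)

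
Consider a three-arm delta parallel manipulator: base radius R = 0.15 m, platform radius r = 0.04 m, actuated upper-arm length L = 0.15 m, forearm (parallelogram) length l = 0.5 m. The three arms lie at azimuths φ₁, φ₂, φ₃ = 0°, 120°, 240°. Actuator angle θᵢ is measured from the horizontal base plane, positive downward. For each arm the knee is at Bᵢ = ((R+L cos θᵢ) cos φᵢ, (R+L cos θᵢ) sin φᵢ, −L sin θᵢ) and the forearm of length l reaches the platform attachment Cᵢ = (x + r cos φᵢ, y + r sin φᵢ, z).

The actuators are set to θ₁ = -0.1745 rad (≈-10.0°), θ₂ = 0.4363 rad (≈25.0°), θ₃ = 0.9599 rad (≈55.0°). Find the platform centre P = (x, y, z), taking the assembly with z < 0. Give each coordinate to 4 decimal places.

(0.1641, 0.0958, -0.4557)

O1 = (0.2577·cos0.0°, 0.2577·sin0.0°, 0.0260) = (0.2577, 0.0000, 0.0260)
φ2=120.0°: virtual centre (-0.1230, 0.2130, -0.0634), radius l
arm 3 at φ=240.0°: e+L cos θ3 = 0.1960;  O3 = (-0.0980, -0.1698, -0.1229)
subtract pairs → two planes through P
[-0.7614 0.4260 -0.1789]·P = -0.0026;  [-0.7115 -0.3396 -0.2978]·P = -0.0136
det = 0.5616;  x = 0.0119+-0.3340z,  y = 0.0151+-0.1772z
sphere 1 gives Az²+Bz+C=0 with A=1.1430, B=0.1068, C=-0.1886;  B²−4AC=0.8739;  roots -0.4557, 0.3622;  negative root z = -0.4557
x = 0.1641, y = 0.0958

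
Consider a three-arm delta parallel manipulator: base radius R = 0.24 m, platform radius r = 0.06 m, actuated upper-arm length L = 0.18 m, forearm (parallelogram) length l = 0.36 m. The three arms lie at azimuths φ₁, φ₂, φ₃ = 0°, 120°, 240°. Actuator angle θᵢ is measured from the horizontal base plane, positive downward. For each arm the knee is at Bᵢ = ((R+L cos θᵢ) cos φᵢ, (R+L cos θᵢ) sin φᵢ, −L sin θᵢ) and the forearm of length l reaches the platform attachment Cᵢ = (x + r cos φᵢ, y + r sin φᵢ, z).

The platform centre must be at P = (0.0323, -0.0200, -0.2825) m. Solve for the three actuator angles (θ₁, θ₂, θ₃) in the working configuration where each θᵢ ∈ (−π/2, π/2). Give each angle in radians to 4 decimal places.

rotate P by −φ1: (0.0323, -0.0200, -0.2825)
  A cos θ + B sin θ = C:  0.1477·cos θ + -0.2825·sin θ = -0.0134
  √(A²+B²)=0.3188;  θ1 = -1.0891+1.6128 ≈ 0.5238
φ2=120.0° → target in arm frame (-0.0335, -0.0180)
  A=0.2135, B=-0.2825, C=(l²−L²−A²−y'²−z²)/(2L)=-0.0792
  γ=atan2(-0.2825,0.2135)=-0.9237;  ψ=arccos(-0.2236)=1.7963;  θ2=γ+ψ≈0.8726
rotate P by −φ3: (0.0012, 0.0380, -0.2825)
  e−x'=0.1788;  (l²−L²−(e−x')²−y'²−z²)/2L = -0.0445
  √(A²+B²)=0.3343;  θ3 = -1.0064+1.7044 ≈ 0.6979

θ₁ = 0.5238, θ₂ = 0.8726, θ₃ = 0.6979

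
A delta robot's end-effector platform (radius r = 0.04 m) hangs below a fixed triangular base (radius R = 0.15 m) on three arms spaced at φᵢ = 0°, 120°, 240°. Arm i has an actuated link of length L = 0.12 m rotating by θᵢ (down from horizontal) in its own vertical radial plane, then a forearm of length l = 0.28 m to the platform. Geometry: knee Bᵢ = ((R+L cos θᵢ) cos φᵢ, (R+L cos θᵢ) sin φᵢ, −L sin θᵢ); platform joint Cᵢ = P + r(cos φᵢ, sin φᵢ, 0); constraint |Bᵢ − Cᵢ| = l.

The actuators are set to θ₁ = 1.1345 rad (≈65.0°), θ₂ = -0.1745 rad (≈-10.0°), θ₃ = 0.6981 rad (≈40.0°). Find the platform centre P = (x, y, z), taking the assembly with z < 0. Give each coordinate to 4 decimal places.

O1 = (0.1607·cos0.0°, 0.1607·sin0.0°, -0.1088) = (0.1607, 0.0000, -0.1088)
O2 = (0.2282·cos120.0°, 0.2282·sin120.0°, 0.0208) = (-0.1141, 0.1976, 0.0208)
φ3=240.0°: virtual centre (-0.1010, -0.1749, -0.0771), radius l
eliminate P² terms by subtracting sphere 1 from 2 and 3
linear system: -0.5496x+0.3952y = 0.0148−0.2592z; -0.5233x+-0.3497y = 0.0091−0.0633z
Cramer: x(z) = -0.0220+0.2898z;  y(z) = 0.0070-0.2528z
sphere 1 gives Az²+Bz+C=0 with A=1.1479, B=0.1081, C=-0.0331;  B²−4AC=0.1639;  roots -0.2234, 0.1292;  negative root z = -0.2234
x = -0.0867, y = 0.0635

(-0.0867, 0.0635, -0.2234)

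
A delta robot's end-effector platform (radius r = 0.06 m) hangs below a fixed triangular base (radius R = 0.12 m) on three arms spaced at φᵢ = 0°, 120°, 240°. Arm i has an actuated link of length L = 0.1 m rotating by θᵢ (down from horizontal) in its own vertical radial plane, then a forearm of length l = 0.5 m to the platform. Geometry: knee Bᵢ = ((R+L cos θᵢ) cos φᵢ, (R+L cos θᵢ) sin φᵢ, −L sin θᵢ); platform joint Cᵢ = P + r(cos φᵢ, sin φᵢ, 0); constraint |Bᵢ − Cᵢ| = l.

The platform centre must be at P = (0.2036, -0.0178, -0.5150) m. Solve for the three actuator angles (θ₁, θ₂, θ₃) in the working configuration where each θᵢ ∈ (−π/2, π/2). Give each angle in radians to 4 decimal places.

arm 1 (φ=0.0°): x'=0.2036, y'=-0.0178
  A=-0.1436, B=-0.5150, C=(l²−L²−A²−y'²−z²)/(2L)=-0.2308
  θ1 = atan2(B,A) + arccos(C/0.5346) = 0.1745
arm 2 (φ=120.0°): x'=-0.1172, y'=-0.1674
  A cos θ + B sin θ = C:  0.1772·cos θ + -0.5150·sin θ = -0.4233
  √(A²+B²)=0.5446;  θ2 = -1.2394+2.4610 ≈ 1.2217
arm 3 (φ=240.0°): x'=-0.0864, y'=0.1852
  e−x'=0.1464;  (l²−L²−(e−x')²−y'²−z²)/2L = -0.4048
  γ=atan2(-0.5150,0.1464)=-1.2939;  ψ=arccos(-0.7561)=2.4281;  θ3=γ+ψ≈1.1342

θ₁ = 0.1745, θ₂ = 1.2217, θ₃ = 1.1342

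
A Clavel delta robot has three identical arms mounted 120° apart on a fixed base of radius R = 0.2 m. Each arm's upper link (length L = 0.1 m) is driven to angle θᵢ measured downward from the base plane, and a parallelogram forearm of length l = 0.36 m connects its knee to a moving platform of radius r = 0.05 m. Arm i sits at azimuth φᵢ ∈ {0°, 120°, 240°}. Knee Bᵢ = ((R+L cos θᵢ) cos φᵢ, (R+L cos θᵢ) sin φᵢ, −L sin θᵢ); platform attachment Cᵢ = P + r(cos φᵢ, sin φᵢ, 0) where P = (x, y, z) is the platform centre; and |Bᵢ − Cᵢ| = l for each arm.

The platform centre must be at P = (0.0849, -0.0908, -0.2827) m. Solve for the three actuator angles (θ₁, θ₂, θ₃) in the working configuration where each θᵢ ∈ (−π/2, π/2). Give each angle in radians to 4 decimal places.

θ₁ = -0.2616, θ₂ = 1.2219, θ₃ = 0.1748

arm 1 (φ=0.0°): x'=0.0849, y'=-0.0908
  e−x'=0.0651;  (l²−L²−(e−x')²−y'²−z²)/2L = 0.1360
  √(A²+B²)=0.2901;  θ1 = -1.3445+1.0829 ≈ -0.2616
arm 2 (φ=120.0°): x'=-0.1211, y'=-0.0281
  A cos θ + B sin θ = C:  0.2711·cos θ + -0.2827·sin θ = -0.1730
  γ=atan2(-0.2827,0.2711)=-0.8064;  ψ=arccos(-0.4417)=2.0282;  θ2=γ+ψ≈1.2219
rotate P by −φ3: (0.0362, 0.1189, -0.2827)
  A=0.1138, B=-0.2827, C=(l²−L²−A²−y'²−z²)/(2L)=0.0629
  θ3 = atan2(B,A) + arccos(C/0.3048) = 0.1748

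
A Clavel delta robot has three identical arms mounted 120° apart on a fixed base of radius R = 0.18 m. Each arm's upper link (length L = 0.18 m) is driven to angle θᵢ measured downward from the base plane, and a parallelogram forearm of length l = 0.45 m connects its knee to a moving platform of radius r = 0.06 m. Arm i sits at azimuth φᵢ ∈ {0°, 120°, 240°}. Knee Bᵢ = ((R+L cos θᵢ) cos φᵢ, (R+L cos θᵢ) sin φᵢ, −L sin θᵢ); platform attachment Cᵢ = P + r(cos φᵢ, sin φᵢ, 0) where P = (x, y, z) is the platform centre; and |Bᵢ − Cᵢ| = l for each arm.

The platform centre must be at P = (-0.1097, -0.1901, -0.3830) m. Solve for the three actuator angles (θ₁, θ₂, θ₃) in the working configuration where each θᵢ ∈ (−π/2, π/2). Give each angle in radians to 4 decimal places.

arm 1 (φ=0.0°): x'=-0.1097, y'=-0.1901
  e−x'=0.2297;  (l²−L²−(e−x')²−y'²−z²)/2L = -0.1819
  √(A²+B²)=0.4466;  θ1 = -1.0306+1.9903 ≈ 0.9598
arm 2 (φ=120.0°): x'=-0.1098, y'=0.1901
  e−x'=0.2298;  (l²−L²−(e−x')²−y'²−z²)/2L = -0.1820
  γ=atan2(-0.3830,0.2298)=-1.0304;  ψ=arccos(-0.4074)=1.9904;  θ2=γ+ψ≈0.9600
arm 3 (φ=240.0°): x'=0.2195, y'=0.0000
  e−x'=-0.0995;  (l²−L²−(e−x')²−y'²−z²)/2L = 0.0375
  θ3 = atan2(B,A) + arccos(C/0.3957) = -0.3491

θ₁ = 0.9598, θ₂ = 0.9600, θ₃ = -0.3491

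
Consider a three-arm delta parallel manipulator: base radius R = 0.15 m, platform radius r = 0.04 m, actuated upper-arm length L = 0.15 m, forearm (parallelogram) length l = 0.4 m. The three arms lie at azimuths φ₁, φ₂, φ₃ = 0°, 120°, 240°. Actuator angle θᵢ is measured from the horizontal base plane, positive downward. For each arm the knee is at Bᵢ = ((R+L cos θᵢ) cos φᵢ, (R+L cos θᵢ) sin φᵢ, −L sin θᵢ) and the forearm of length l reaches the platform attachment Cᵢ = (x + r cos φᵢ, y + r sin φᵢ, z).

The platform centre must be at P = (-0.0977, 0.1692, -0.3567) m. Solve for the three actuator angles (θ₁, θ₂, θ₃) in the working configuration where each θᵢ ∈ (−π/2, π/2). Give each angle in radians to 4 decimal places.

θ₁ = 1.0471, θ₂ = -0.2620, θ₃ = 1.0470

φ1=0.0° → target in arm frame (-0.0977, 0.1692)
  A cos θ + B sin θ = C:  0.2077·cos θ + -0.3567·sin θ = -0.2050
  θ1 = atan2(B,A) + arccos(C/0.4128) = 1.0471
φ2=120.0° → target in arm frame (0.1954, 0.0000)
  A=-0.0854, B=-0.3567, C=(l²−L²−A²−y'²−z²)/(2L)=0.0099
  θ2 = atan2(B,A) + arccos(C/0.3668) = -0.2620
arm 3 (φ=240.0°): x'=-0.0977, y'=-0.1692
  A=0.2077, B=-0.3567, C=(l²−L²−A²−y'²−z²)/(2L)=-0.2050
  √(A²+B²)=0.4128;  θ3 = -1.0435+2.0905 ≈ 1.0470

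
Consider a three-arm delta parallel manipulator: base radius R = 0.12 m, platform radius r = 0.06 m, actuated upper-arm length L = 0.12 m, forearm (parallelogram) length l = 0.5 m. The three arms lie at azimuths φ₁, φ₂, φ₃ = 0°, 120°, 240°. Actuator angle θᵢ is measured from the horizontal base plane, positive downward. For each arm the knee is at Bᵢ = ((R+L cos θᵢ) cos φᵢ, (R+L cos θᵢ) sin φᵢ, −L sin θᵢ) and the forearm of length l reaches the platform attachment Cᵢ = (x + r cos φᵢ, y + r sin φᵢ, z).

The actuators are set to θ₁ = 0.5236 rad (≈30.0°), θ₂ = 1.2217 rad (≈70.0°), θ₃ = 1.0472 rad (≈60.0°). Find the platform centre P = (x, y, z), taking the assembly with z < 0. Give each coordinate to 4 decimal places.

S1 = (0.1639·cos0.0°, 0.1639·sin0.0°, -0.0600) = (0.1639, 0.0000, -0.0600)
S2 = (0.1010·cos120.0°, 0.1010·sin120.0°, -0.1128) = (-0.0505, 0.0875, -0.1128)
arm 3 at φ=240.0°: e+L cos θ3 = 0.1200;  S3 = (-0.0600, -0.1039, -0.1039)
eliminate P² terms by subtracting sphere 1 from 2 and 3
[-0.4289 0.1750 -0.1055]·P = -0.0075;  [-0.4478 -0.2078 -0.0878]·P = -0.0053
Cramer: x(z) = 0.0149-0.2227z;  y(z) = -0.0067+0.0572z
into |P−S₁|² = l²: 1.0529z² + 0.1856z + -0.2241 = 0;  Δ = 0.9784;  z = -0.5579 or 0.3816 → z<0 root = -0.5579
x = 0.1391, y = -0.0386

(0.1391, -0.0386, -0.5579)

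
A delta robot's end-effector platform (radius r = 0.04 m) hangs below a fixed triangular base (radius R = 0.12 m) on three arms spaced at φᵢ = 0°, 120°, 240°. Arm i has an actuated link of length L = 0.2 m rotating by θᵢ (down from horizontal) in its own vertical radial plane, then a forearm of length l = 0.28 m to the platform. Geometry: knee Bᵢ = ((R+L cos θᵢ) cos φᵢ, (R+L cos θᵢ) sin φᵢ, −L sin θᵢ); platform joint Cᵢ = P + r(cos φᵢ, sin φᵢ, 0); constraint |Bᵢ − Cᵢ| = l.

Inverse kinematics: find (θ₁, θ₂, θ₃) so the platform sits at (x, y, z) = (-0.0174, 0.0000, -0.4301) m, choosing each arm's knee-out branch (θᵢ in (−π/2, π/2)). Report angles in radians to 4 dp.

θ₁ = 1.3087, θ₂ = 1.2216, θ₃ = 1.2216

rotate P by −φ1: (-0.0174, 0.0000, -0.4301)
  A cos θ + B sin θ = C:  0.0974·cos θ + -0.4301·sin θ = -0.3902
  √(A²+B²)=0.4410;  θ1 = -1.3481+2.6568 ≈ 1.3087
arm 2 (φ=120.0°): x'=0.0087, y'=0.0151
  e−x'=0.0713;  (l²−L²−(e−x')²−y'²−z²)/2L = -0.3797
  θ2 = atan2(B,A) + arccos(C/0.4360) = 1.2216
rotate P by −φ3: (0.0087, -0.0151, -0.4301)
  A=0.0713, B=-0.4301, C=(l²−L²−A²−y'²−z²)/(2L)=-0.3797
  θ3 = atan2(B,A) + arccos(C/0.4360) = 1.2216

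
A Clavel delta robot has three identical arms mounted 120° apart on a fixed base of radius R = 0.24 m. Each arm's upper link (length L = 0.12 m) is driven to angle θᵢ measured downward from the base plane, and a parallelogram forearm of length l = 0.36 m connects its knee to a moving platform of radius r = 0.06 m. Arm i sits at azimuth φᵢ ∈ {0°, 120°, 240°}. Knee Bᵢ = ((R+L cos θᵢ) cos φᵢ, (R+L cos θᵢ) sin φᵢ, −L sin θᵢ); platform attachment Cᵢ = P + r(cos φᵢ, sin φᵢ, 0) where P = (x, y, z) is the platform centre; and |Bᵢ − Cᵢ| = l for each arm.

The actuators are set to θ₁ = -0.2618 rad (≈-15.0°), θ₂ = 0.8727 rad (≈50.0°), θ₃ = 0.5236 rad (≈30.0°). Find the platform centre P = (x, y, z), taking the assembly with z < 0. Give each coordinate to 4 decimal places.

φ1=0.0°: virtual centre (0.2959, 0.0000, 0.0311), radius l
arm 2 at φ=120.0°: ρ2 = 0.2571;  S2 = (-0.1286, 0.2227, -0.0919)
S3 = (0.2839·cos240.0°, 0.2839·sin240.0°, -0.0600) = (-0.1420, -0.2459, -0.0600)
eliminate P² terms by subtracting sphere 1 from 2 and 3
linear system: -0.8490x+0.4454y = -0.0140−-0.2460z; -0.8757x+-0.4918y = -0.0043−-0.1821z
Cramer: x(z) = 0.0109-0.2502z;  y(z) = -0.0106+0.0753z
into |P−S₁|² = l²: 1.0683z² + 0.0789z + -0.0473 = 0;  Δ = 0.2083;  z = -0.2505 or 0.1767 → z<0 root = -0.2505
x = 0.0736, y = -0.0295

(0.0736, -0.0295, -0.2505)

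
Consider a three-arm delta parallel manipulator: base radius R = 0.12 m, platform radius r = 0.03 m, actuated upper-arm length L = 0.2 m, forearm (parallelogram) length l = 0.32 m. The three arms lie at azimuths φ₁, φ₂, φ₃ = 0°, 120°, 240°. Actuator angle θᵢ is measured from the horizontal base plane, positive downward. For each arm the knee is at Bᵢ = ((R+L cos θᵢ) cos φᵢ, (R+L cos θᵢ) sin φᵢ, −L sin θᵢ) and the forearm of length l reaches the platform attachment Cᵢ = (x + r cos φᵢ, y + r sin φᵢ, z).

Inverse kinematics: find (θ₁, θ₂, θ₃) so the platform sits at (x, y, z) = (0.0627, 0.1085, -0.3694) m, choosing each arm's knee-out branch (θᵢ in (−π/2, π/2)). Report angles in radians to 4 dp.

θ₁ = 0.6978, θ₂ = 0.6982, θ₃ = 1.3088

φ1=0.0° → target in arm frame (0.0627, 0.1085)
  e−x'=0.0273;  (l²−L²−(e−x')²−y'²−z²)/2L = -0.2164
  θ1 = atan2(B,A) + arccos(C/0.3704) = 0.6978
arm 2 (φ=120.0°): x'=0.0626, y'=-0.1085
  A cos θ + B sin θ = C:  0.0274·cos θ + -0.3694·sin θ = -0.2165
  γ=atan2(-0.3694,0.0274)=-1.4968;  ψ=arccos(-0.5844)=2.1949;  θ2=γ+ψ≈0.6982
φ3=240.0° → target in arm frame (-0.1253, 0.0000)
  A cos θ + B sin θ = C:  0.2153·cos θ + -0.3694·sin θ = -0.3010
  √(A²+B²)=0.4276;  θ3 = -1.0431+2.3519 ≈ 1.3088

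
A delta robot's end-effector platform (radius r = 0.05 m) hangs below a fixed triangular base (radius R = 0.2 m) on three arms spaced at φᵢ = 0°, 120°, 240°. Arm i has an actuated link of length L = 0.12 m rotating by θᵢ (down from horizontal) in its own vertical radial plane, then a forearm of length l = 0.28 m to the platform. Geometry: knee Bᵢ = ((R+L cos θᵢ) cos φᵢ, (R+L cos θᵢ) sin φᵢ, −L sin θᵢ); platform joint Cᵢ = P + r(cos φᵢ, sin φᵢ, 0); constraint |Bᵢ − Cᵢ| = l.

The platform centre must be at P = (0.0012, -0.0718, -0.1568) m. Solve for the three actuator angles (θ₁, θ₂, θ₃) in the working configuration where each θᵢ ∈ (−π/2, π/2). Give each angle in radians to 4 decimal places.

θ₁ = 0.5235, θ₂ = 1.0475, θ₃ = -0.2616

arm 1 (φ=0.0°): x'=0.0012, y'=-0.0718
  e−x'=0.1488;  (l²−L²−(e−x')²−y'²−z²)/2L = 0.0505
  θ1 = atan2(B,A) + arccos(C/0.2162) = 0.5235
arm 2 (φ=120.0°): x'=-0.0628, y'=0.0349
  e−x'=0.2128;  (l²−L²−(e−x')²−y'²−z²)/2L = -0.0295
  θ2 = atan2(B,A) + arccos(C/0.2643) = 1.0475
φ3=240.0° → target in arm frame (0.0616, 0.0369)
  e−x'=0.0884;  (l²−L²−(e−x')²−y'²−z²)/2L = 0.1260
  θ3 = atan2(B,A) + arccos(C/0.1800) = -0.2616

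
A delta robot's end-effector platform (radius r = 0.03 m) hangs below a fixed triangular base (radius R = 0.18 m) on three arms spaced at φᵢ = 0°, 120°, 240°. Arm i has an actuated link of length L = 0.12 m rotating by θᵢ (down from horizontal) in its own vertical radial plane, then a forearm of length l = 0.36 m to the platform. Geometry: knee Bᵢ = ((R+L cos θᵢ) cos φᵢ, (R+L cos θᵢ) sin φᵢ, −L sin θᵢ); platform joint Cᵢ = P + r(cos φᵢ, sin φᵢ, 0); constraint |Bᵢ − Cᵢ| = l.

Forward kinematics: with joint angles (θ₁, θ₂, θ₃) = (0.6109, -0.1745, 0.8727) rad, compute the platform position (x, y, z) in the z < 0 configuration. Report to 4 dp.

(-0.0214, 0.0895, -0.2899)

φ1=0.0°: virtual centre (0.2483, 0.0000, -0.0688), radius l
arm 2 at φ=120.0°: (R−r)+L cos θ2 = 0.2682;  S2 = (-0.1341, 0.2322, 0.0208)
arm 3 at φ=240.0°: (R−r)+L cos θ3 = 0.2271;  S3 = (-0.1136, -0.1967, -0.0919)
subtract pairs → two planes through P
[-0.7648 0.4645 0.1793]·P = 0.0060;  [-0.7237 -0.3934 -0.0462]·P = -0.0063
det = 0.6370;  x = 0.0009+0.0771z,  y = 0.0144+-0.2592z
quadratic in z: (1.0731)z²+(0.0921)z+(-0.0635)=0, √Δ=0.5300 → z ∈ {-0.2899, 0.2041}; z = -0.2899 (taking z<0)
x = -0.0214, y = 0.0895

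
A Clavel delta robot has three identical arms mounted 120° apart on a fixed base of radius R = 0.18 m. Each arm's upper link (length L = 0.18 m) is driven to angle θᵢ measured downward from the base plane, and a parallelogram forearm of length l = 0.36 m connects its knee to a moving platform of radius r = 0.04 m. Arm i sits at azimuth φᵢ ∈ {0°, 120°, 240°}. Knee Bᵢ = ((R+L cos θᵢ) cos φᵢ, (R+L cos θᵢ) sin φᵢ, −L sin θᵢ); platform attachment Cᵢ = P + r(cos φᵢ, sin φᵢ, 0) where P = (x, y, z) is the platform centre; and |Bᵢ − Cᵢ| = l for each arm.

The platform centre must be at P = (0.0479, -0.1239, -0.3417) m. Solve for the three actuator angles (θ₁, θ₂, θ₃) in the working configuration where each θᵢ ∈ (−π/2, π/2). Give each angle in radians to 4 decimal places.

θ₁ = 0.6108, θ₂ = 1.3091, θ₃ = 0.4360

arm 1 (φ=0.0°): x'=0.0479, y'=-0.1239
  A cos θ + B sin θ = C:  0.0921·cos θ + -0.3417·sin θ = -0.1205
  √(A²+B²)=0.3539;  θ1 = -1.3075+1.9183 ≈ 0.6108
rotate P by −φ2: (-0.1313, 0.0205, -0.3417)
  A=0.2713, B=-0.3417, C=(l²−L²−A²−y'²−z²)/(2L)=-0.2599
  √(A²+B²)=0.4363;  θ2 = -0.8998+2.2089 ≈ 1.3091
φ3=240.0° → target in arm frame (0.0834, 0.1034)
  A=0.0566, B=-0.3417, C=(l²−L²−A²−y'²−z²)/(2L)=-0.0930
  θ3 = atan2(B,A) + arccos(C/0.3464) = 0.4360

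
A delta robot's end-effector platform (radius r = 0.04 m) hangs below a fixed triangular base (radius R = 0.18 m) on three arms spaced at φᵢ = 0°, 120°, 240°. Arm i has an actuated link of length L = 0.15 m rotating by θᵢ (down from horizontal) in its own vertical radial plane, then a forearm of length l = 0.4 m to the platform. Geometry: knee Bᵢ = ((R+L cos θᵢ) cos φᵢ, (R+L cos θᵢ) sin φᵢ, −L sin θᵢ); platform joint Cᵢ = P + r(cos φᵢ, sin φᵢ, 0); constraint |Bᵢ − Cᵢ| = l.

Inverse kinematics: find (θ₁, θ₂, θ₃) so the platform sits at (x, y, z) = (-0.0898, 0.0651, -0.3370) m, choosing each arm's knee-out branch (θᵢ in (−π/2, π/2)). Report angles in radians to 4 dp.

φ1=0.0° → target in arm frame (-0.0898, 0.0651)
  A cos θ + B sin θ = C:  0.2298·cos θ + -0.3370·sin θ = -0.1104
  √(A²+B²)=0.4079;  θ1 = -0.9723+1.8448 ≈ 0.8725
rotate P by −φ2: (0.1013, 0.0452, -0.3370)
  A=0.0387, B=-0.3370, C=(l²−L²−A²−y'²−z²)/(2L)=0.0680
  √(A²+B²)=0.3392;  θ2 = -1.4564+1.3691 ≈ -0.0873
φ3=240.0° → target in arm frame (-0.0115, -0.1103)
  e−x'=0.1515;  (l²−L²−(e−x')²−y'²−z²)/2L = -0.0373
  γ=atan2(-0.3370,0.1515)=-1.1484;  ψ=arccos(-0.1009)=1.6719;  θ3=γ+ψ≈0.5235

θ₁ = 0.8725, θ₂ = -0.0873, θ₃ = 0.5235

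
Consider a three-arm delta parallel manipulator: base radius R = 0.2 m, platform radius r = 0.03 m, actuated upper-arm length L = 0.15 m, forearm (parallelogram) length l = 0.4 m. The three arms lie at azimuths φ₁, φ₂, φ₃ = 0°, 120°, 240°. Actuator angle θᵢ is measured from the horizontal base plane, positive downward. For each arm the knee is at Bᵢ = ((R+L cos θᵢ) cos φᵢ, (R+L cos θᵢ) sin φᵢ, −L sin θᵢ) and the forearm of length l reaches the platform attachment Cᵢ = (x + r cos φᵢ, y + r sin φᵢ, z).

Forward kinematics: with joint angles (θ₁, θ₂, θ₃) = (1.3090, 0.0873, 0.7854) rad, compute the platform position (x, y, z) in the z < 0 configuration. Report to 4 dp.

(-0.1232, 0.0732, -0.3556)

arm 1 at φ=0.0°: ρ1 = 0.2088;  S1 = (0.2088, 0.0000, -0.1449)
φ2=120.0°: virtual centre (-0.1597, 0.2766, -0.0131), radius l
φ3=240.0°: virtual centre (-0.1380, -0.2391, -0.1061), radius l
|S₂|²−|S₁|² = 0.0376;  |S₃|²−|S₁|² = 0.0229
[-0.7371 0.5533 0.2636]·P = 0.0376;  [-0.6937 -0.4782 0.0776]·P = 0.0229
det = 0.7362;  x = -0.0416+0.2296z,  y = 0.0125+-0.1707z
sphere 1 gives Az²+Bz+C=0 with A=1.0818, B=0.1705, C=-0.0761;  B²−4AC=0.3585;  roots -0.3556, 0.1979;  negative root z = -0.3556
x = -0.1232, y = 0.0732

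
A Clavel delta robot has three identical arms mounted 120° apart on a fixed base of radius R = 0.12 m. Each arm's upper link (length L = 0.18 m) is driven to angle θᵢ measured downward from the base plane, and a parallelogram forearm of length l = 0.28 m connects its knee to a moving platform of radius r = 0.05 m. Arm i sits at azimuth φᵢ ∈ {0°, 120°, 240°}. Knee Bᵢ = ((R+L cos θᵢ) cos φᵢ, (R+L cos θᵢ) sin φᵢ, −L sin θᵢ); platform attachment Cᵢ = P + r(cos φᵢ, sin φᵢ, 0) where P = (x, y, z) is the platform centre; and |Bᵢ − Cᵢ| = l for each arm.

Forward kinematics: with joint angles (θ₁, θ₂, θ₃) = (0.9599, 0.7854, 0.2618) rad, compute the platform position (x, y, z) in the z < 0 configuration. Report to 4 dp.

(-0.0665, -0.0631, -0.2777)

centre 1 = (0.1732·cos0.0°, 0.1732·sin0.0°, -0.1474) = (0.1732, 0.0000, -0.1474)
φ2=120.0°: virtual centre (-0.0986, 0.1708, -0.1273), radius l
φ3=240.0°: virtual centre (-0.1219, -0.2112, -0.0466), radius l
subtract pairs → two planes through P
plane₁₂: -0.5438x+0.3417y+0.0403z = 0.0034
Cramer: x(z) = -0.0111+0.1993z;  y(z) = -0.0079+0.1991z
into |P−centre ₁|² = l²: 1.0793z² + 0.2183z + -0.0226 = 0;  Δ = 0.1452;  z = -0.2777 or 0.0754 → z<0 root = -0.2777
x = -0.0665, y = -0.0631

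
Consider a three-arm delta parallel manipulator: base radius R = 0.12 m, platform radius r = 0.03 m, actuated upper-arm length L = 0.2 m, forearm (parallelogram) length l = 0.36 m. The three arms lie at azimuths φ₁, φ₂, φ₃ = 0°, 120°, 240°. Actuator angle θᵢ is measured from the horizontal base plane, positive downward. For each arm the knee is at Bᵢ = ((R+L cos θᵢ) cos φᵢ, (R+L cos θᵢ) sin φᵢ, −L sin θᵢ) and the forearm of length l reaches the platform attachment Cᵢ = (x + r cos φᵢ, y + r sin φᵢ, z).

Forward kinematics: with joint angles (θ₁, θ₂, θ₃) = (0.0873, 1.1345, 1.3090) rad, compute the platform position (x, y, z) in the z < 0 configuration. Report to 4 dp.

arm 1 at φ=0.0°: ρ1 = 0.2892;  O1 = (0.2892, 0.0000, -0.0174)
arm 2 at φ=120.0°: ρ2 = 0.1745;  O2 = (-0.0873, 0.1511, -0.1813)
O3 = (0.1418·cos240.0°, 0.1418·sin240.0°, -0.1932) = (-0.0709, -0.1228, -0.1932)
eliminate P² terms by subtracting sphere 1 from 2 and 3
[-0.7530 0.3023 -0.3277]·P = -0.0206;  [-0.7202 -0.2455 -0.3515]·P = -0.0265
det = 0.4026;  x = 0.0325+-0.4637z,  y = 0.0127+-0.0712z
into |P−O₁|² = l²: 1.2201z² + 0.2712z + -0.0632 = 0;  Δ = 0.3821;  z = -0.3644 or 0.1422 → z<0 root = -0.3644
x = 0.2015, y = 0.0387

(0.2015, 0.0387, -0.3644)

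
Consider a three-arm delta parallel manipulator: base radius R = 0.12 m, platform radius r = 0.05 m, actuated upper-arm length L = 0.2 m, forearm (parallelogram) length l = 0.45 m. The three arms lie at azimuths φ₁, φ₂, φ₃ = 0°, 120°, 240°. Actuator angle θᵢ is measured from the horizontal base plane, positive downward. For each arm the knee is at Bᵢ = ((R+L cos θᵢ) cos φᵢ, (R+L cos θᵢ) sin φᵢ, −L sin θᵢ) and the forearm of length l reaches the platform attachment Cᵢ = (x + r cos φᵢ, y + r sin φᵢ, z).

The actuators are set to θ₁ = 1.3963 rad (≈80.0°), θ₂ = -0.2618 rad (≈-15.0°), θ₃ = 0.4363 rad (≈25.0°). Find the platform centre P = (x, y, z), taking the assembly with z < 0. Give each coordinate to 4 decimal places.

S1 = (0.1047·cos0.0°, 0.1047·sin0.0°, -0.1970) = (0.1047, 0.0000, -0.1970)
φ2=120.0°: virtual centre (-0.1316, 0.2279, 0.0518), radius l
S3 = (0.2513·cos240.0°, 0.2513·sin240.0°, -0.0845) = (-0.1256, -0.2176, -0.0845)
eliminate P² terms by subtracting sphere 1 from 2 and 3
[-0.4726 0.4559 0.4975]·P = 0.0222;  [-0.4607 -0.4352 0.2249]·P = 0.0205
det = 0.4157;  x = -0.0457+0.7674z,  y = 0.0013+-0.2956z
quadratic in z: (1.6763)z²+(0.1623)z+(-0.1411)=0, √Δ=0.9860 → z ∈ {-0.3425, 0.2457}; z = -0.3425 (taking z<0)
x = -0.3086, y = 0.1025

(-0.3086, 0.1025, -0.3425)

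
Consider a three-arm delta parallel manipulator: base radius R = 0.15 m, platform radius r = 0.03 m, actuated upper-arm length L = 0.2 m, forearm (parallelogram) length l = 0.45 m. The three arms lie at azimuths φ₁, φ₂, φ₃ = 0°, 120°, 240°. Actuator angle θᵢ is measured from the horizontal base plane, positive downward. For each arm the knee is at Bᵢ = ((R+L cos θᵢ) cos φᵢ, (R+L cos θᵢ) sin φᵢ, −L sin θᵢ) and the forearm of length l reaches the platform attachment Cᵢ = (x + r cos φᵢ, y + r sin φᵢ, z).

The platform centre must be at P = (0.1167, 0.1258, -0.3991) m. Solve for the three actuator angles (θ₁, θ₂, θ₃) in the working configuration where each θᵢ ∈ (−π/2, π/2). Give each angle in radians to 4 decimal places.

θ₁ = 0.0874, θ₂ = 0.3489, θ₃ = 1.0471

φ1=0.0° → target in arm frame (0.1167, 0.1258)
  e−x'=0.0033;  (l²−L²−(e−x')²−y'²−z²)/2L = -0.0315
  θ1 = atan2(B,A) + arccos(C/0.3991) = 0.0874
φ2=120.0° → target in arm frame (0.0506, -0.1640)
  A cos θ + B sin θ = C:  0.0694·cos θ + -0.3991·sin θ = -0.0712
  θ2 = atan2(B,A) + arccos(C/0.4051) = 0.3489
arm 3 (φ=240.0°): x'=-0.1673, y'=0.0382
  A=0.2873, B=-0.3991, C=(l²−L²−A²−y'²−z²)/(2L)=-0.2019
  θ3 = atan2(B,A) + arccos(C/0.4918) = 1.0471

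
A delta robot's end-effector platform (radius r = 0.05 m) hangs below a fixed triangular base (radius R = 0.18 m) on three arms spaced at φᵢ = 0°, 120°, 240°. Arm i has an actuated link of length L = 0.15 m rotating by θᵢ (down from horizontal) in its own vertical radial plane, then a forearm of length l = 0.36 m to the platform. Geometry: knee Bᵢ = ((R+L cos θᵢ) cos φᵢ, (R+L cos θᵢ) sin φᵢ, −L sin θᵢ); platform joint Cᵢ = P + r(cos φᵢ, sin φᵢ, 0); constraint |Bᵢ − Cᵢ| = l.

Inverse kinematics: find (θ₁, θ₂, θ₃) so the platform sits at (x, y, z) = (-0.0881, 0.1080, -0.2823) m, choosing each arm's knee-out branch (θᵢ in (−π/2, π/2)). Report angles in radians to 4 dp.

rotate P by −φ1: (-0.0881, 0.1080, -0.2823)
  A=0.2181, B=-0.2823, C=(l²−L²−A²−y'²−z²)/(2L)=-0.1061
  γ=atan2(-0.2823,0.2181)=-0.9130;  ψ=arccos(-0.2974)=1.8727;  θ1=γ+ψ≈0.9597
rotate P by −φ2: (0.1376, 0.0223, -0.2823)
  A cos θ + B sin θ = C:  -0.0076·cos θ + -0.2823·sin θ = 0.0895
  θ2 = atan2(B,A) + arccos(C/0.2824) = -0.3494
φ3=240.0° → target in arm frame (-0.0495, -0.1303)
  A cos θ + B sin θ = C:  0.1795·cos θ + -0.2823·sin θ = -0.0726
  √(A²+B²)=0.3345;  θ3 = -1.0045+1.7896 ≈ 0.7851

θ₁ = 0.9597, θ₂ = -0.3494, θ₃ = 0.7851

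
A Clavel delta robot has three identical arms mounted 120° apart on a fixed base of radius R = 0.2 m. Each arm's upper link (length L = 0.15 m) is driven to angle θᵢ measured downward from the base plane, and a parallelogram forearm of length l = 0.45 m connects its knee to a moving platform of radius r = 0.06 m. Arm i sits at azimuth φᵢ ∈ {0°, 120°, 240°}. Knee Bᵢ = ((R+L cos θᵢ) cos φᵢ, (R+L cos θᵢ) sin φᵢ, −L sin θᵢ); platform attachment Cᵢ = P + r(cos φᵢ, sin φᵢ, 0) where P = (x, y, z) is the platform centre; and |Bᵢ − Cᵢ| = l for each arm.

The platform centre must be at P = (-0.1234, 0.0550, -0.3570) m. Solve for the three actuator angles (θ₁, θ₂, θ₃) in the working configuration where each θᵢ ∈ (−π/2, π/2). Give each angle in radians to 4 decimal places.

φ1=0.0° → target in arm frame (-0.1234, 0.0550)
  A=0.2634, B=-0.3570, C=(l²−L²−A²−y'²−z²)/(2L)=-0.0662
  √(A²+B²)=0.4437;  θ1 = -0.9351+1.7205 ≈ 0.7854
arm 2 (φ=120.0°): x'=0.1093, y'=0.0794
  e−x'=0.0307;  (l²−L²−(e−x')²−y'²−z²)/2L = 0.1510
  γ=atan2(-0.3570,0.0307)=-1.4851;  ψ=arccos(0.4215)=1.1357;  θ2=γ+ψ≈-0.3494
arm 3 (φ=240.0°): x'=0.0141, y'=-0.1344
  A cos θ + B sin θ = C:  0.1259·cos θ + -0.3570·sin θ = 0.0621
  γ=atan2(-0.3570,0.1259)=-1.2317;  ψ=arccos(0.1641)=1.4059;  θ3=γ+ψ≈0.1743

θ₁ = 0.7854, θ₂ = -0.3494, θ₃ = 0.1743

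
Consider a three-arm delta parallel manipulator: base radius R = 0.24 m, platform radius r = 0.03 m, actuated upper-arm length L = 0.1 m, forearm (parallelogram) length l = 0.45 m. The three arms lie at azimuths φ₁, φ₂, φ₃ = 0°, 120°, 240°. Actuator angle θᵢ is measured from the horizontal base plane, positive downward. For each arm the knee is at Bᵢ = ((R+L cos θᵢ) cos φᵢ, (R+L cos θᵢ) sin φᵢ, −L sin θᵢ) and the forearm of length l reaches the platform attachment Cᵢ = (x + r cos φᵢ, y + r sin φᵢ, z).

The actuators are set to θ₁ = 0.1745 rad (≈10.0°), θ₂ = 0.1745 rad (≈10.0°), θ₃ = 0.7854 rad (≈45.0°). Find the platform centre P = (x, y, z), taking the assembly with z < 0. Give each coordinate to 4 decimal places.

(0.0292, 0.0505, -0.3666)

arm 1 at φ=0.0°: (R−r)+L cos θ1 = 0.3085;  S1 = (0.3085, 0.0000, -0.0174)
S2 = (0.3085·cos120.0°, 0.3085·sin120.0°, -0.0174) = (-0.1542, 0.2672, -0.0174)
S3 = (0.2807·cos240.0°, 0.2807·sin240.0°, -0.0707) = (-0.1404, -0.2431, -0.0707)
eliminate P² terms by subtracting sphere 1 from 2 and 3
plane₁₂: -0.9254x+0.5343y+0.0000z = 0.0000
Cramer: x(z) = 0.0067-0.0613z;  y(z) = 0.0116-0.1062z
quadratic in z: (1.0150)z²+(0.0693)z+(-0.1110)=0, √Δ=0.6749 → z ∈ {-0.3666, 0.2983}; z = -0.3666 (taking z<0)
x = 0.0292, y = 0.0505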